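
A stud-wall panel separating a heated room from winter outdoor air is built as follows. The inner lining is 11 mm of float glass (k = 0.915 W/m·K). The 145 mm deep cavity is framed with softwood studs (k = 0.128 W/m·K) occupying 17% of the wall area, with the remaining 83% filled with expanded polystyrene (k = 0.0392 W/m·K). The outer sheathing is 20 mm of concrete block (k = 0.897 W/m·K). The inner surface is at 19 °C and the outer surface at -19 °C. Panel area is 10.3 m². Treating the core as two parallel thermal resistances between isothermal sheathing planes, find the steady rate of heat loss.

Sheathing layers in series; stud and cavity paths in parallel between them.
R_inner = 0.011/(0.915×10.3) = 0.001167 K/W
R_stud  = 0.145/(0.128×0.17×10.3) = 0.647 K/W
R_cav   = 0.145/(0.0392×0.83×10.3) = 0.4327 K/W
1/R_core = 1/R_stud + 1/R_cav → R_core = 0.2593 K/W
R_outer = 0.02/(0.897×10.3) = 0.002165 K/W
R_total = 0.2626 K/W
Q = ΔT/R_total = 38/0.2626

Q ≈ 145 W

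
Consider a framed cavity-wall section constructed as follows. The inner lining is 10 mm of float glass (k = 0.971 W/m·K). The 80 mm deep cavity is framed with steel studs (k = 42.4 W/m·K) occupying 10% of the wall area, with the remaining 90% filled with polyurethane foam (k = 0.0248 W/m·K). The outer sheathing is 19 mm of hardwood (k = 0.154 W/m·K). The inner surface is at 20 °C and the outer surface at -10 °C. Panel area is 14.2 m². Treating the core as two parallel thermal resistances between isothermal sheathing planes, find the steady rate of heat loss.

Sheathing layers in series; stud and cavity paths in parallel between them.
R_inner = 0.01/(0.971×14.2) = 7.253×10^-4 K/W
R_stud  = 0.08/(42.4×0.1×14.2) = 0.001329 K/W
R_cav   = 0.08/(0.0248×0.9×14.2) = 0.2524 K/W
1/R_core = 1/R_stud + 1/R_cav → R_core = 0.001322 K/W
R_outer = 0.019/(0.154×14.2) = 0.008688 K/W
R_total = 0.01074 K/W
Q = ΔT/R_total = 30/0.01074

Q ≈ 2790 W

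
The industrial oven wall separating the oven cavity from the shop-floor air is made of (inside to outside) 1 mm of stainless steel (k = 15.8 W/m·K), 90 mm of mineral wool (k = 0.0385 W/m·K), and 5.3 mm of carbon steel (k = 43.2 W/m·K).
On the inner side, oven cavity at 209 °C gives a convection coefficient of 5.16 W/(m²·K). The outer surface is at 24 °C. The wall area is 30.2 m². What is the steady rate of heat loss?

Q ≈ 2210 W

Treating each layer as a thermal resistance in series:
R_inner film = 1/(h_i·A) = 1/(5.16×30.2) = 0.006417 K/W
R_stainless steel = L/(kA) = 0.001/(15.8×30.2) = 2.096×10^-6 K/W
R_mineral wool = L/(kA) = 0.09/(0.0385×30.2) = 0.07741 K/W
R_carbon steel = L/(kA) = 0.0053/(43.2×30.2) = 4.062×10^-6 K/W
R_total = 0.08383 K/W
Q = ΔT / R_total = 185 / 0.08383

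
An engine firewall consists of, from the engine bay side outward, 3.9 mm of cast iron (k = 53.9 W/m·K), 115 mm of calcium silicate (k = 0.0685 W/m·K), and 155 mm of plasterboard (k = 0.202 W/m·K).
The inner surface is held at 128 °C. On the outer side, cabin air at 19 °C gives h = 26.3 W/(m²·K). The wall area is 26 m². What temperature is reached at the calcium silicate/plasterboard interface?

Model the wall as resistances in series:
R_cast iron = L/(kA) = 0.0039/(53.9×26) = 2.783×10^-6 K/W
R_calcium silicate = L/(kA) = 0.115/(0.0685×26) = 0.06457 K/W
R_plasterboard = L/(kA) = 0.155/(0.202×26) = 0.02951 K/W
R_outer film = 1/(h_o·A) = 1/(26.3×26) = 0.001462 K/W
R_total = 0.09555 K/W;  Q = ΔT/R_total = 109/0.09555 = 1141 W
T_interface = T_inner − Q·ΣR(inner→interface) = 128 − 1140×0.06457

T ≈ 54.3 °C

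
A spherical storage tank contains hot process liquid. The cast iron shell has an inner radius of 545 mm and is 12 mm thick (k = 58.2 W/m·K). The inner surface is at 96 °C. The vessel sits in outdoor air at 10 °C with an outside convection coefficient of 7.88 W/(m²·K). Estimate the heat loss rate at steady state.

Radial (spherical) resistances in series:
R_cast iron shell = (1/0.545 − 1/0.557)/(4π×58.2) = 5.405×10^-5 K/W
R_outer film = 1/(h·4πr_o²) = 1/(7.88×4π×0.557²) = 0.03255 K/W
R_total = 0.0326 K/W
Q = ΔT/R_total = 86/0.0326

Q ≈ 2640 W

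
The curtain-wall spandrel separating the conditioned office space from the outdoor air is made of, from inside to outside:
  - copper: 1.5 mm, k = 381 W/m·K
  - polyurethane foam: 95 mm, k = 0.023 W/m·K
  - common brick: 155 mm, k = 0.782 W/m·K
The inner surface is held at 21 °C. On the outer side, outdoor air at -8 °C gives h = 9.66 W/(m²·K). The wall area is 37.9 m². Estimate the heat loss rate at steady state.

Using the resistance-network approach (series):
R_copper = L/(kA) = 0.0015/(381×37.9) = 1.039×10^-7 K/W
R_polyurethane foam = L/(kA) = 0.095/(0.023×37.9) = 0.109 K/W
R_common brick = L/(kA) = 0.155/(0.782×37.9) = 0.00523 K/W
R_outer film = 1/(h_o·A) = 1/(9.66×37.9) = 0.002731 K/W
R_total = 0.1169 K/W
Q = ΔT / R_total = 29 / 0.1169

Q ≈ 248 W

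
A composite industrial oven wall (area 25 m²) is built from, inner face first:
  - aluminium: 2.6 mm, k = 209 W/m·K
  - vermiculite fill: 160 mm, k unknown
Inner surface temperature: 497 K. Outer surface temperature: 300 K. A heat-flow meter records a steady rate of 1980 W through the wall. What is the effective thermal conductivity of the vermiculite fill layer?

Series thermal resistances:
R_aluminium = L/(kA) = 0.0026/(209×25) = 4.976×10^-7 K/W
Sum of known resistances R_other = 4.976×10^-7 K/W
Total R = ΔT/Q = 197/1980 = 0.09949 K/W
R_vermiculite fill = R_total − R_other = 0.09949 K/W
k = L/(R·A) = 0.16/(0.09949×25)

k ≈ 0.0643 W/(m·K)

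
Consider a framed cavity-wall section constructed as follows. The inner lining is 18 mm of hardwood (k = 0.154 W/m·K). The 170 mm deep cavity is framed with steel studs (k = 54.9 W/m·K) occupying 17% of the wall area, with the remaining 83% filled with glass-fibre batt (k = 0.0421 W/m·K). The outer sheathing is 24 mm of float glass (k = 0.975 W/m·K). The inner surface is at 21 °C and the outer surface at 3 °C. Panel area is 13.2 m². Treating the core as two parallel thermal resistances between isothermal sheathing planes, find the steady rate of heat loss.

Q ≈ 1490 W

Sheathing layers in series; stud and cavity paths in parallel between them.
R_inner = 0.018/(0.154×13.2) = 0.008855 K/W
R_stud  = 0.17/(54.9×0.17×13.2) = 0.00138 K/W
R_cav   = 0.17/(0.0421×0.83×13.2) = 0.3686 K/W
1/R_core = 1/R_stud + 1/R_cav → R_core = 0.001375 K/W
R_outer = 0.024/(0.975×13.2) = 0.001865 K/W
R_total = 0.01209 K/W
Q = ΔT/R_total = 18/0.01209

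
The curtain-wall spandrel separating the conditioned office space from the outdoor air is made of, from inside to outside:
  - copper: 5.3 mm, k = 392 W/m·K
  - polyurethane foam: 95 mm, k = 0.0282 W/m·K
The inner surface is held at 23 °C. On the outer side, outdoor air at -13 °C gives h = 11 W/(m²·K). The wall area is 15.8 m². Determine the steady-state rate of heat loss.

Treating each layer as a thermal resistance in series:
R_copper = L/(kA) = 0.0053/(392×15.8) = 8.557×10^-7 K/W
R_polyurethane foam = L/(kA) = 0.095/(0.0282×15.8) = 0.2132 K/W
R_outer film = 1/(h_o·A) = 1/(11×15.8) = 0.005754 K/W
R_total = 0.219 K/W
Q = ΔT / R_total = 36 / 0.219

Q ≈ 164 W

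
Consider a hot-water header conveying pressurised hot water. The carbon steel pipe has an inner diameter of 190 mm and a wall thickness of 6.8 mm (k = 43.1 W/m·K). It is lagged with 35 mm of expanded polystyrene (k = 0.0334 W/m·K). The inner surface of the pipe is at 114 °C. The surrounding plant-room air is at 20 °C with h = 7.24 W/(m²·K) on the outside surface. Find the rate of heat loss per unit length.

q′ ≈ 59.9 W/m

Treating each annulus and film as a series resistance:
R_carbon steel pipe wall = ln(101.8/95)/(2π×43.1×1) = 2.553×10^-4 K/W
R_expanded polystyrene = ln(136.8/101.8)/(2π×0.0334×1) = 1.408 K/W
R_outer film = 1/(h_o·2πr_oL) = 1/(7.24×2π×0.1368×1) = 0.1607 K/W
R_total = 1.569 K/W
Q = ΔT/R_total = 94/1.569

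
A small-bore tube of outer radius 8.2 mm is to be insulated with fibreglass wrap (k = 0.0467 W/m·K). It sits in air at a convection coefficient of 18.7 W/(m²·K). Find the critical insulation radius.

For a cylinder r_cr = k/h = 0.0467/18.7
r_cr = 2.5 mm; since the bare radius (8.2 mm) is above r_cr, any added insulation will reduce heat loss.

r_cr ≈ 2.5 mm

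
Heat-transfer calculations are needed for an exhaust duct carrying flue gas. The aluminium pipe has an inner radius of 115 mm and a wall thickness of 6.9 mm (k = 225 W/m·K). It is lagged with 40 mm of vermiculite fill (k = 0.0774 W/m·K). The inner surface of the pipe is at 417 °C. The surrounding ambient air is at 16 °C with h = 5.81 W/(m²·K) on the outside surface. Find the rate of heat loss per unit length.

q′ ≈ 533 W/m

Per-layer cylindrical resistances, series-summed:
R_aluminium pipe wall = ln(121.9/115)/(2π×225×1) = 4.122×10^-5 K/W
R_vermiculite fill = ln(161.9/121.9)/(2π×0.0774×1) = 0.5835 K/W
R_outer film = 1/(h_o·2πr_oL) = 1/(5.81×2π×0.1619×1) = 0.1692 K/W
R_total = 0.7528 K/W
Q = ΔT/R_total = 401/0.7528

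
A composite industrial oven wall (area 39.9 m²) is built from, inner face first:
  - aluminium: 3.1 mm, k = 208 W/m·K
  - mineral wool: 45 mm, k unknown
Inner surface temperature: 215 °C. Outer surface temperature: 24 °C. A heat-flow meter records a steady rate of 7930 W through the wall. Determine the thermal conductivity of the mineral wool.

Thermal resistances in series:
R_aluminium = L/(kA) = 0.0031/(208×39.9) = 3.735×10^-7 K/W
Sum of known resistances R_other = 3.735×10^-7 K/W
Total R = ΔT/Q = 191/7930 = 0.02409 K/W
R_mineral wool = R_total − R_other = 0.02409 K/W
k = L/(R·A) = 0.045/(0.02409×39.9)

k ≈ 0.0468 W/(m·K)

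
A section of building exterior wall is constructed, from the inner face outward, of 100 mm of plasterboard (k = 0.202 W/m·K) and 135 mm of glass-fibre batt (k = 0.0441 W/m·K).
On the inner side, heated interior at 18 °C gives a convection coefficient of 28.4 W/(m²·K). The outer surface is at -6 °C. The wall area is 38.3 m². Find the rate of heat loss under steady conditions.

Series thermal resistances:
R_inner film = 1/(h_i·A) = 1/(28.4×38.3) = 9.194×10^-4 K/W
R_plasterboard = L/(kA) = 0.1/(0.202×38.3) = 0.01293 K/W
R_glass-fibre batt = L/(kA) = 0.135/(0.0441×38.3) = 0.07993 K/W
R_total = 0.09377 K/W
Q = ΔT / R_total = 24 / 0.09377

Q ≈ 256 W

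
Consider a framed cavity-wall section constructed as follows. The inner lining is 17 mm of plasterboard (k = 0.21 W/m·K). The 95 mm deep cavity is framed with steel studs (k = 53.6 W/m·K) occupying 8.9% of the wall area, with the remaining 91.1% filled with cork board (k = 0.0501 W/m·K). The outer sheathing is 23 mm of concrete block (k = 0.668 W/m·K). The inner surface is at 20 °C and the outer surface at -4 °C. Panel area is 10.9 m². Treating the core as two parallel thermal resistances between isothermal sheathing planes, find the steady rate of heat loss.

Q ≈ 1940 W

Sheathing layers in series; stud and cavity paths in parallel between them.
R_inner = 0.017/(0.21×10.9) = 0.007427 K/W
R_stud  = 0.095/(53.6×0.089×10.9) = 0.001827 K/W
R_cav   = 0.095/(0.0501×0.911×10.9) = 0.191 K/W
1/R_core = 1/R_stud + 1/R_cav → R_core = 0.00181 K/W
R_outer = 0.023/(0.668×10.9) = 0.003159 K/W
R_total = 0.0124 K/W
Q = ΔT/R_total = 24/0.0124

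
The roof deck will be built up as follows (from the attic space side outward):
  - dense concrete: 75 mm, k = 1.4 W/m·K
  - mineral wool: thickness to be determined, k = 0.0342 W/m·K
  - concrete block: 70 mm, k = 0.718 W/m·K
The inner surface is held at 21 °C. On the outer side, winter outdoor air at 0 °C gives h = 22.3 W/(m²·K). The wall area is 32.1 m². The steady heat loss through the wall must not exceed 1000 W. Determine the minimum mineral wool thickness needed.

Using the resistance-network approach (series):
R_dense concrete = L/(kA) = 0.075/(1.4×32.1) = 0.001669 K/W
R_concrete block = L/(kA) = 0.07/(0.718×32.1) = 0.003037 K/W
R_outer film = 1/(h_o·A) = 1/(22.3×32.1) = 0.001397 K/W
Sum of the known resistances R_other = 0.006103 K/W
Required total resistance R_tot = ΔT/Q_allow = 21/1000 = 0.021 K/W
R_mineral wool = R_tot − R_other = 0.0149 K/W
L = R·k·A = 0.0149×0.0342×32.1

L ≈ 16.4 mm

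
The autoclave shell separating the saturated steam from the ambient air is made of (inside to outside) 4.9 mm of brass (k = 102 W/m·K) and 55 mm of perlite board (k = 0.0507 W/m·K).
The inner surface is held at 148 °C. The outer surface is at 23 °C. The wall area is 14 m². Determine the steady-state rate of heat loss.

Q ≈ 1610 W

Thermal resistances in series:
R_brass = L/(kA) = 0.0049/(102×14) = 3.431×10^-6 K/W
R_perlite board = L/(kA) = 0.055/(0.0507×14) = 0.07749 K/W
R_total = 0.07749 K/W
Q = ΔT / R_total = 125 / 0.07749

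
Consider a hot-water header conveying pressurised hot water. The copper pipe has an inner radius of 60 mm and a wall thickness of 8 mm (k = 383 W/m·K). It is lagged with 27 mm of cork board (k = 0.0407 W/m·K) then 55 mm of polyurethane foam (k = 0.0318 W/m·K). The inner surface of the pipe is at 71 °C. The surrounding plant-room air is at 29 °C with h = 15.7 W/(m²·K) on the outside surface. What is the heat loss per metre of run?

q′ ≈ 11.5 W/m

Cylindrical conduction, so R = ln(r₂/r₁)/(2πkL) per layer, in series:
R_copper pipe wall = ln(68/60)/(2π×383×1) = 5.201×10^-5 K/W
R_cork board = ln(95/68)/(2π×0.0407×1) = 1.308 K/W
R_polyurethane foam = ln(150/95)/(2π×0.0318×1) = 2.286 K/W
R_outer film = 1/(h_o·2πr_oL) = 1/(15.7×2π×0.15×1) = 0.06758 K/W
R_total = 3.661 K/W
Q = ΔT/R_total = 42/3.661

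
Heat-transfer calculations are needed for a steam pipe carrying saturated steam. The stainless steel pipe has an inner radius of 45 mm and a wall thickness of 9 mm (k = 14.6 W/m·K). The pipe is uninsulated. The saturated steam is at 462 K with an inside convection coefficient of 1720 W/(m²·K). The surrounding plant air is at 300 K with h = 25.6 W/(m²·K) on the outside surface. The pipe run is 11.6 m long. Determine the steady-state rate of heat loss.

For a radial system each layer contributes R = ln(r_out/r_in)/(2πkL); films add R = 1/(hA).
R_inner film = 1/(h_i·2πr₁L) = 1/(1720×2π×0.045×11.6) = 1.773×10^-4 K/W
R_stainless steel pipe wall = ln(54/45)/(2π×14.6×11.6) = 1.713×10^-4 K/W
R_outer film = 1/(h_o·2πr_oL) = 1/(25.6×2π×0.054×11.6) = 0.009925 K/W
R_total = 0.01027 K/W
Q = ΔT/R_total = 162/0.01027

Q ≈ 15800 W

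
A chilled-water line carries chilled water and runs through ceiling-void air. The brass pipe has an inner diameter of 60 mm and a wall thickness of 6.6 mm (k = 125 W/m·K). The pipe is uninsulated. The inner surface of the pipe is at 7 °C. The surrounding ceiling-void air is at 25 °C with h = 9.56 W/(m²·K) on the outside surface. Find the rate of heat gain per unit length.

Treating each annulus and film as a series resistance:
R_brass pipe wall = ln(36.6/30)/(2π×125×1) = 2.532×10^-4 K/W
R_outer film = 1/(h_o·2πr_oL) = 1/(9.56×2π×0.0366×1) = 0.4549 K/W
R_total = 0.4551 K/W
Q = ΔT/R_total = 18/0.4551

q′ ≈ 39.6 W/m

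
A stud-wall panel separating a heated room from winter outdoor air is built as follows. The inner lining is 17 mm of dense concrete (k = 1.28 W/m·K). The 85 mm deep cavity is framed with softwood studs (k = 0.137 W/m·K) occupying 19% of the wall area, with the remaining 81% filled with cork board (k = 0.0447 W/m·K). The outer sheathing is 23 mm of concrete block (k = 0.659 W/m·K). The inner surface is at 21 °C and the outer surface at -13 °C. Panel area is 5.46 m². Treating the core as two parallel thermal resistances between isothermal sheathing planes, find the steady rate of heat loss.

Sheathing layers in series; stud and cavity paths in parallel between them.
R_inner = 0.017/(1.28×5.46) = 0.002432 K/W
R_stud  = 0.085/(0.137×0.19×5.46) = 0.5981 K/W
R_cav   = 0.085/(0.0447×0.81×5.46) = 0.43 K/W
1/R_core = 1/R_stud + 1/R_cav → R_core = 0.2501 K/W
R_outer = 0.023/(0.659×5.46) = 0.006392 K/W
R_total = 0.259 K/W
Q = ΔT/R_total = 34/0.259

Q ≈ 131 W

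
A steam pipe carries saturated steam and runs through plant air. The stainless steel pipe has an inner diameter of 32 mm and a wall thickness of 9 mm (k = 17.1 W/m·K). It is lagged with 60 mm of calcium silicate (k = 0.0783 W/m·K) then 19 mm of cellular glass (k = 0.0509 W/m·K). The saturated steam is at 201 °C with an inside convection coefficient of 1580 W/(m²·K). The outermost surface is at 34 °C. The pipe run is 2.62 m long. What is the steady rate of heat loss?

Per-layer cylindrical resistances, series-summed:
R_inner film = 1/(h_i·2πr₁L) = 1/(1580×2π×0.016×2.62) = 0.002403 K/W
R_stainless steel pipe wall = ln(25/16)/(2π×17.1×2.62) = 0.001585 K/W
R_calcium silicate = ln(85/25)/(2π×0.0783×2.62) = 0.9494 K/W
R_cellular glass = ln(104/85)/(2π×0.0509×2.62) = 0.2408 K/W
R_total = 1.194 K/W
Q = ΔT/R_total = 167/1.194

Q ≈ 140 W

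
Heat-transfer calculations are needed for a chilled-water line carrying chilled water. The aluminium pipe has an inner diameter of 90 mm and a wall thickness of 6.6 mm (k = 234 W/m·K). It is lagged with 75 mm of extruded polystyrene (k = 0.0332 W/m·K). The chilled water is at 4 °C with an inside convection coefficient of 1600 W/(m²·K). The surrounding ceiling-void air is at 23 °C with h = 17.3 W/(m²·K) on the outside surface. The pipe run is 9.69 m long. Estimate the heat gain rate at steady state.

Q ≈ 42.1 W

Per-layer cylindrical resistances, series-summed:
R_inner film = 1/(h_i·2πr₁L) = 1/(1600×2π×0.045×9.69) = 2.281×10^-4 K/W
R_aluminium pipe wall = ln(51.6/45)/(2π×234×9.69) = 9.606×10^-6 K/W
R_extruded polystyrene = ln(126.6/51.6)/(2π×0.0332×9.69) = 0.444 K/W
R_outer film = 1/(h_o·2πr_oL) = 1/(17.3×2π×0.1266×9.69) = 0.007499 K/W
R_total = 0.4518 K/W
Q = ΔT/R_total = 19/0.4518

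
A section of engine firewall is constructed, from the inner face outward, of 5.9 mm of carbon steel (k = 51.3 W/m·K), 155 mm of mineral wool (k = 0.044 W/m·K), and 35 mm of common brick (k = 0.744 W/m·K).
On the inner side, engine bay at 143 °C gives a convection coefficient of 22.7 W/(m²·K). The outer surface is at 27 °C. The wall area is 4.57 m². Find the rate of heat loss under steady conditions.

Q ≈ 147 W

Using the resistance-network approach (series):
R_inner film = 1/(h_i·A) = 1/(22.7×4.57) = 0.00964 K/W
R_carbon steel = L/(kA) = 0.0059/(51.3×4.57) = 2.517×10^-5 K/W
R_mineral wool = L/(kA) = 0.155/(0.044×4.57) = 0.7708 K/W
R_common brick = L/(kA) = 0.035/(0.744×4.57) = 0.01029 K/W
R_total = 0.7908 K/W
Q = ΔT / R_total = 116 / 0.7908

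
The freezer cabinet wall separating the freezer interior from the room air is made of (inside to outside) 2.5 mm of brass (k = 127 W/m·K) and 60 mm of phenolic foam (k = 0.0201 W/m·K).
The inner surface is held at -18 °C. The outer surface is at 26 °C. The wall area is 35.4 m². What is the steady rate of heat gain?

Q ≈ 522 W

Model the wall as resistances in series:
R_brass = L/(kA) = 0.0025/(127×35.4) = 5.561×10^-7 K/W
R_phenolic foam = L/(kA) = 0.06/(0.0201×35.4) = 0.08432 K/W
R_total = 0.08432 K/W
Q = ΔT / R_total = 44 / 0.08432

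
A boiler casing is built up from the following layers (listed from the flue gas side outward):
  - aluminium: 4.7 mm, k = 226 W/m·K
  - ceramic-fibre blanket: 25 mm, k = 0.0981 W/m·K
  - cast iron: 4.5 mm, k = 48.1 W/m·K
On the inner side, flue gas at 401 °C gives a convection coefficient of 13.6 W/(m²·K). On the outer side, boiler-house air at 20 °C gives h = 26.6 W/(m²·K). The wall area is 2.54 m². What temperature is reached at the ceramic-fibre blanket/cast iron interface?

T ≈ 59.2 °C

Using the resistance-network approach (series):
R_inner film = 1/(h_i·A) = 1/(13.6×2.54) = 0.02895 K/W
R_aluminium = L/(kA) = 0.0047/(226×2.54) = 8.188×10^-6 K/W
R_ceramic-fibre blanket = L/(kA) = 0.025/(0.0981×2.54) = 0.1003 K/W
R_cast iron = L/(kA) = 0.0045/(48.1×2.54) = 3.683×10^-5 K/W
R_outer film = 1/(h_o·A) = 1/(26.6×2.54) = 0.0148 K/W
R_total = 0.1441 K/W;  Q = ΔT/R_total = 381/0.1441 = 2644 W
T_interface = T_inner − Q·ΣR(inner→interface) = 401 − 2640×0.1293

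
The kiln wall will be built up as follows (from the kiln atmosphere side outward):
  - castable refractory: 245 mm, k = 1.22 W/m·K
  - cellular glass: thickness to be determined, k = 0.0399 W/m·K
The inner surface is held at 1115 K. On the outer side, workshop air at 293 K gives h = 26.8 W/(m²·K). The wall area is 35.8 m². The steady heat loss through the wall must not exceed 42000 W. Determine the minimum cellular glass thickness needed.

L ≈ 18.5 mm

Model the wall as resistances in series:
R_castable refractory = L/(kA) = 0.245/(1.22×35.8) = 0.005609 K/W
R_outer film = 1/(h_o·A) = 1/(26.8×35.8) = 0.001042 K/W
Sum of the known resistances R_other = 0.006652 K/W
Required total resistance R_tot = ΔT/Q_allow = 822/42000 = 0.01957 K/W
R_cellular glass = R_tot − R_other = 0.01292 K/W
L = R·k·A = 0.01292×0.0399×35.8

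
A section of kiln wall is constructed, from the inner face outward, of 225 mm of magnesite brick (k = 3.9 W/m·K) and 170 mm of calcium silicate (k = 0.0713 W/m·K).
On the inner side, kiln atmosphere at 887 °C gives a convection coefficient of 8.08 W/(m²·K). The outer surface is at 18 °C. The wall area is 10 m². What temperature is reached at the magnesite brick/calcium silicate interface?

T ≈ 826 °C

Treating each layer as a thermal resistance in series:
R_inner film = 1/(h_i·A) = 1/(8.08×10) = 0.01238 K/W
R_magnesite brick = L/(kA) = 0.225/(3.9×10) = 0.005769 K/W
R_calcium silicate = L/(kA) = 0.17/(0.0713×10) = 0.2384 K/W
R_total = 0.2566 K/W;  Q = ΔT/R_total = 869/0.2566 = 3387 W
T_interface = T_inner − Q·ΣR(inner→interface) = 887 − 3390×0.01815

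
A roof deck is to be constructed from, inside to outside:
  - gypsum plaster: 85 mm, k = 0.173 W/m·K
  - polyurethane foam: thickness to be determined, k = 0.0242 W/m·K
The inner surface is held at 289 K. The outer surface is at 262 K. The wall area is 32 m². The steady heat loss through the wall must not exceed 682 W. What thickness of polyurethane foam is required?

Thermal resistances in series:
R_gypsum plaster = L/(kA) = 0.085/(0.173×32) = 0.01535 K/W
Sum of the known resistances R_other = 0.01535 K/W
Required total resistance R_tot = ΔT/Q_allow = 27/682 = 0.03959 K/W
R_polyurethane foam = R_tot − R_other = 0.02424 K/W
L = R·k·A = 0.02424×0.0242×32

L ≈ 18.8 mm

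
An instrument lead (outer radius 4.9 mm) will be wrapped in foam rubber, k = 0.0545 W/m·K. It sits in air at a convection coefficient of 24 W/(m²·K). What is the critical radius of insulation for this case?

r_cr ≈ 2.27 mm

For a cylinder r_cr = k/h = 0.0545/24
r_cr = 2.27 mm; since the bare radius (4.9 mm) is above r_cr, any added insulation will reduce heat loss.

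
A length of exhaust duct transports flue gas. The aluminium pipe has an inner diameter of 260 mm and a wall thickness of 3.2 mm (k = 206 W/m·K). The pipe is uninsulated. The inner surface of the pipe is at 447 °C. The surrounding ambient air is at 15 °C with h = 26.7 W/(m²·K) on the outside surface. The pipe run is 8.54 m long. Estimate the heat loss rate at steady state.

Q ≈ 82400 W

Treating each annulus and film as a series resistance:
R_aluminium pipe wall = ln(133.2/130)/(2π×206×8.54) = 2.2×10^-6 K/W
R_outer film = 1/(h_o·2πr_oL) = 1/(26.7×2π×0.1332×8.54) = 0.00524 K/W
R_total = 0.005242 K/W
Q = ΔT/R_total = 432/0.005242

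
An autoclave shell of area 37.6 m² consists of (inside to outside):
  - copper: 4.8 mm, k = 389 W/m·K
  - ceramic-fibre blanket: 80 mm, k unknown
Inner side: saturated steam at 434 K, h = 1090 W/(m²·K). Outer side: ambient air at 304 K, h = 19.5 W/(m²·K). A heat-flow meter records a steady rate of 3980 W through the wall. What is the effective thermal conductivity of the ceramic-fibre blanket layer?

Series thermal resistances:
R_inner film = 1/(h_i·A) = 1/(1090×37.6) = 2.44×10^-5 K/W
R_copper = L/(kA) = 0.0048/(389×37.6) = 3.282×10^-7 K/W
R_outer film = 1/(h_o·A) = 1/(19.5×37.6) = 0.001364 K/W
Sum of known resistances R_other = 0.001389 K/W
Total R = ΔT/Q = 130/3980 = 0.03266 K/W
R_ceramic-fibre blanket = R_total − R_other = 0.03127 K/W
k = L/(R·A) = 0.08/(0.03127×37.6)

k ≈ 0.068 W/(m·K)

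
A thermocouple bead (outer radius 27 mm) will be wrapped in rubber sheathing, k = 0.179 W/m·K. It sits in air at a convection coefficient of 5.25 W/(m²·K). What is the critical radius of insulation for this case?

For a sphere r_cr = 2k/h = 2×0.179/5.25
r_cr = 68.2 mm; since the bare radius (27 mm) is below r_cr, adding a thin layer of insulation will *increase* heat loss.

r_cr ≈ 68.2 mm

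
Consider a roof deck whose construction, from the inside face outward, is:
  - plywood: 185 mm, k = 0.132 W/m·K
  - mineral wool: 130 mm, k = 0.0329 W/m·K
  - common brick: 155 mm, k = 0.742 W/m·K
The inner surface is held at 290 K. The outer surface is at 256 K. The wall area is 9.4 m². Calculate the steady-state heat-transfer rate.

Q ≈ 57.5 W

Series thermal resistances:
R_plywood = L/(kA) = 0.185/(0.132×9.4) = 0.1491 K/W
R_mineral wool = L/(kA) = 0.13/(0.0329×9.4) = 0.4204 K/W
R_common brick = L/(kA) = 0.155/(0.742×9.4) = 0.02222 K/W
R_total = 0.5917 K/W
Q = ΔT / R_total = 34 / 0.5917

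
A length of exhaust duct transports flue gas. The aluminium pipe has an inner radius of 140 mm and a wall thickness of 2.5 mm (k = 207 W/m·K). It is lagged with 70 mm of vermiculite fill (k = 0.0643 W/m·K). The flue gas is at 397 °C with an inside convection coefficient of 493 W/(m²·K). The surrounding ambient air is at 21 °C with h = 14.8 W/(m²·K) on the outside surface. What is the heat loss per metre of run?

Per-layer cylindrical resistances, series-summed:
R_inner film = 1/(h_i·2πr₁L) = 1/(493×2π×0.14×1) = 0.002306 K/W
R_aluminium pipe wall = ln(142.5/140)/(2π×207×1) = 1.361×10^-5 K/W
R_vermiculite fill = ln(212.5/142.5)/(2π×0.0643×1) = 0.9891 K/W
R_outer film = 1/(h_o·2πr_oL) = 1/(14.8×2π×0.2125×1) = 0.05061 K/W
R_total = 1.042 K/W
Q = ΔT/R_total = 376/1.042

q′ ≈ 361 W/m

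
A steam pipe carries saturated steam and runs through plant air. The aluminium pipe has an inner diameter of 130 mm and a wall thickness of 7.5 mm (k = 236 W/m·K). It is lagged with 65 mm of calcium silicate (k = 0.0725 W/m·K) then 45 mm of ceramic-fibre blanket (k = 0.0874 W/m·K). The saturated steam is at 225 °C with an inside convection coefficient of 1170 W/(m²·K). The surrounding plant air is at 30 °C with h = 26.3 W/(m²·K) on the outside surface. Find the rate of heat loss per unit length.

For a radial system each layer contributes R = ln(r_out/r_in)/(2πkL); films add R = 1/(hA).
R_inner film = 1/(h_i·2πr₁L) = 1/(1170×2π×0.065×1) = 0.002093 K/W
R_aluminium pipe wall = ln(72.5/65)/(2π×236×1) = 7.364×10^-5 K/W
R_calcium silicate = ln(137.5/72.5)/(2π×0.0725×1) = 1.405 K/W
R_ceramic-fibre blanket = ln(182.5/137.5)/(2π×0.0874×1) = 0.5156 K/W
R_outer film = 1/(h_o·2πr_oL) = 1/(26.3×2π×0.1825×1) = 0.03316 K/W
R_total = 1.956 K/W
Q = ΔT/R_total = 195/1.956

q′ ≈ 99.7 W/m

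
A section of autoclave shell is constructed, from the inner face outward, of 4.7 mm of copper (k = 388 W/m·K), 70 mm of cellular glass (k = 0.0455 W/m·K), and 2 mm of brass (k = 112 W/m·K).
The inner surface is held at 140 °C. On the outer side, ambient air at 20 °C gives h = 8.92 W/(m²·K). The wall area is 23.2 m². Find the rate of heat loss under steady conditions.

Q ≈ 1690 W

Treating each layer as a thermal resistance in series:
R_copper = L/(kA) = 0.0047/(388×23.2) = 5.221×10^-7 K/W
R_cellular glass = L/(kA) = 0.07/(0.0455×23.2) = 0.06631 K/W
R_brass = L/(kA) = 0.002/(112×23.2) = 7.697×10^-7 K/W
R_outer film = 1/(h_o·A) = 1/(8.92×23.2) = 0.004832 K/W
R_total = 0.07115 K/W
Q = ΔT / R_total = 120 / 0.07115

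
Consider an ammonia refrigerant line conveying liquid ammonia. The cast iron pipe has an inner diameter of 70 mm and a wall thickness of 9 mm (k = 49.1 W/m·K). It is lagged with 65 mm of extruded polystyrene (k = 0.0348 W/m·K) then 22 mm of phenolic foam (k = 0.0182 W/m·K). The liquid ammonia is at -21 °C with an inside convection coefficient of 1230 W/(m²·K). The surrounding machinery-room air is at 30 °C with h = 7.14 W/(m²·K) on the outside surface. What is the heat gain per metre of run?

q′ ≈ 8.6 W/m

Cylindrical conduction, so R = ln(r₂/r₁)/(2πkL) per layer, in series:
R_inner film = 1/(h_i·2πr₁L) = 1/(1230×2π×0.035×1) = 0.003697 K/W
R_cast iron pipe wall = ln(44/35)/(2π×49.1×1) = 7.418×10^-4 K/W
R_extruded polystyrene = ln(109/44)/(2π×0.0348×1) = 4.149 K/W
R_phenolic foam = ln(131/109)/(2π×0.0182×1) = 1.608 K/W
R_outer film = 1/(h_o·2πr_oL) = 1/(7.14×2π×0.131×1) = 0.1702 K/W
R_total = 5.931 K/W
Q = ΔT/R_total = 51/5.931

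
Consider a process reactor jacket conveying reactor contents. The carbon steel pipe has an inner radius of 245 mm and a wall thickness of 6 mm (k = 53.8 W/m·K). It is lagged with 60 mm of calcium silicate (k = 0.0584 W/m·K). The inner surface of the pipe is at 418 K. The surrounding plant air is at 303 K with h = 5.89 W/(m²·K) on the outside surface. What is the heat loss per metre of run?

Radial resistances (cylindrical: R_cond = ln(r_o/r_i)/(2πkL), R_conv = 1/(h·2πrL)):
R_carbon steel pipe wall = ln(251/245)/(2π×53.8×1) = 7.157×10^-5 K/W
R_calcium silicate = ln(311/251)/(2π×0.0584×1) = 0.5841 K/W
R_outer film = 1/(h_o·2πr_oL) = 1/(5.89×2π×0.311×1) = 0.08688 K/W
R_total = 0.6711 K/W
Q = ΔT/R_total = 115/0.6711

q′ ≈ 171 W/m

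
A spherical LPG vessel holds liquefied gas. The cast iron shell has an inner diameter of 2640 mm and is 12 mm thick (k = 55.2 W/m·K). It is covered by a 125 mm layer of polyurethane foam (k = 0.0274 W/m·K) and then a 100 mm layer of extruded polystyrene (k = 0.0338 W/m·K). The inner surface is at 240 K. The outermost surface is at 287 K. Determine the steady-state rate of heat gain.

Radial (spherical) resistances in series:
R_cast iron shell = (1/1.32 − 1/1.332)/(4π×55.2) = 9.839×10^-6 K/W
R_polyurethane foam = (1/1.332 − 1/1.457)/(4π×0.0274) = 0.1871 K/W
R_extruded polystyrene = (1/1.457 − 1/1.557)/(4π×0.0338) = 0.1038 K/W
R_total = 0.2909 K/W
Q = ΔT/R_total = 47/0.2909

Q ≈ 162 W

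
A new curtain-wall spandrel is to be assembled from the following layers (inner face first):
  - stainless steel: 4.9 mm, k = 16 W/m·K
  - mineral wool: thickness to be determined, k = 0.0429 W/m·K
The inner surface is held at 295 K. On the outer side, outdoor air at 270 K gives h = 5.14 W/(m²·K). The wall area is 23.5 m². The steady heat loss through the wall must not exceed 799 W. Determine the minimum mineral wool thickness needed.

Series thermal resistances:
R_stainless steel = L/(kA) = 0.0049/(16×23.5) = 1.303×10^-5 K/W
R_outer film = 1/(h_o·A) = 1/(5.14×23.5) = 0.008279 K/W
Sum of the known resistances R_other = 0.008292 K/W
Required total resistance R_tot = ΔT/Q_allow = 25/799 = 0.03129 K/W
R_mineral wool = R_tot − R_other = 0.023 K/W
L = R·k·A = 0.023×0.0429×23.5

L ≈ 23.2 mm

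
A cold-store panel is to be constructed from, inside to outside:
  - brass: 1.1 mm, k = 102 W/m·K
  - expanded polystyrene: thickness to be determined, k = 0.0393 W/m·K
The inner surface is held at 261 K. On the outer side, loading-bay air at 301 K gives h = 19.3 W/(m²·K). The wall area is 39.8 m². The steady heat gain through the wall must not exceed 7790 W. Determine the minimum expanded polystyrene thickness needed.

Thermal resistances in series:
R_brass = L/(kA) = 0.0011/(102×39.8) = 2.71×10^-7 K/W
R_outer film = 1/(h_o·A) = 1/(19.3×39.8) = 0.001302 K/W
Sum of the known resistances R_other = 0.001302 K/W
Required total resistance R_tot = ΔT/Q_allow = 40/7790 = 0.005135 K/W
R_expanded polystyrene = R_tot − R_other = 0.003833 K/W
L = R·k·A = 0.003833×0.0393×39.8

L ≈ 5.99 mm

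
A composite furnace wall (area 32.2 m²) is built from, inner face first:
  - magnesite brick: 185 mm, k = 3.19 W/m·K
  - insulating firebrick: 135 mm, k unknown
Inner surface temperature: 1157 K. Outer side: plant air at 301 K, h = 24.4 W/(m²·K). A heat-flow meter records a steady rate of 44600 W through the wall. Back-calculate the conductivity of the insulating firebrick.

Treating each layer as a thermal resistance in series:
R_magnesite brick = L/(kA) = 0.185/(3.19×32.2) = 0.001801 K/W
R_outer film = 1/(h_o·A) = 1/(24.4×32.2) = 0.001273 K/W
Sum of known resistances R_other = 0.003074 K/W
Total R = ΔT/Q = 856/44600 = 0.01919 K/W
R_insulating firebrick = R_total − R_other = 0.01612 K/W
k = L/(R·A) = 0.135/(0.01612×32.2)

k ≈ 0.26 W/(m·K)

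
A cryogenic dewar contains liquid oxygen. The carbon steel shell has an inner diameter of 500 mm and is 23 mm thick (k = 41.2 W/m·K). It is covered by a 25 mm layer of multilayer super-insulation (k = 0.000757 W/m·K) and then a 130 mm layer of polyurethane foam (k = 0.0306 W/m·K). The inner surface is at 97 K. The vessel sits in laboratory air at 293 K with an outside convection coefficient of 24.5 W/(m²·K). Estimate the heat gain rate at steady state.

Q ≈ 5.6 W

Each spherical layer contributes R = (1/r_i − 1/r_o)/(4πk):
R_carbon steel shell = (1/0.25 − 1/0.273)/(4π×41.2) = 6.509×10^-4 K/W
R_multilayer super-insulation = (1/0.273 − 1/0.298)/(4π×0.000757) = 32.3 K/W
R_polyurethane foam = (1/0.298 − 1/0.428)/(4π×0.0306) = 2.651 K/W
R_outer film = 1/(h·4πr_o²) = 1/(24.5×4π×0.428²) = 0.01773 K/W
R_total = 34.97 K/W
Q = ΔT/R_total = 196/34.97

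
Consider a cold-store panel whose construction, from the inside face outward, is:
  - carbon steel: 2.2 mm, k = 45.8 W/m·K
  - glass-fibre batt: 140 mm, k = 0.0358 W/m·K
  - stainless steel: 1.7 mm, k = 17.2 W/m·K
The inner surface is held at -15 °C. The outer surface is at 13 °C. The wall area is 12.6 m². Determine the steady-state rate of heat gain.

Q ≈ 90.2 W

Using the resistance-network approach (series):
R_carbon steel = L/(kA) = 0.0022/(45.8×12.6) = 3.812×10^-6 K/W
R_glass-fibre batt = L/(kA) = 0.14/(0.0358×12.6) = 0.3104 K/W
R_stainless steel = L/(kA) = 0.0017/(17.2×12.6) = 7.844×10^-6 K/W
R_total = 0.3104 K/W
Q = ΔT / R_total = 28 / 0.3104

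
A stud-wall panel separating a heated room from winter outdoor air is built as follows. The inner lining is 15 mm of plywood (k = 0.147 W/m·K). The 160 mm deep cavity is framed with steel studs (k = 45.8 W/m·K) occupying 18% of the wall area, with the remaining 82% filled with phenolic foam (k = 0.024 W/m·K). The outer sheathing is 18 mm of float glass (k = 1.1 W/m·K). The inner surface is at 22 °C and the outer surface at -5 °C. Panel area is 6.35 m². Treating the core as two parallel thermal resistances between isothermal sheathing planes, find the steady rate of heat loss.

Sheathing layers in series; stud and cavity paths in parallel between them.
R_inner = 0.015/(0.147×6.35) = 0.01607 K/W
R_stud  = 0.16/(45.8×0.18×6.35) = 0.003056 K/W
R_cav   = 0.16/(0.024×0.82×6.35) = 1.28 K/W
1/R_core = 1/R_stud + 1/R_cav → R_core = 0.003049 K/W
R_outer = 0.018/(1.1×6.35) = 0.002577 K/W
R_total = 0.0217 K/W
Q = ΔT/R_total = 27/0.0217

Q ≈ 1240 W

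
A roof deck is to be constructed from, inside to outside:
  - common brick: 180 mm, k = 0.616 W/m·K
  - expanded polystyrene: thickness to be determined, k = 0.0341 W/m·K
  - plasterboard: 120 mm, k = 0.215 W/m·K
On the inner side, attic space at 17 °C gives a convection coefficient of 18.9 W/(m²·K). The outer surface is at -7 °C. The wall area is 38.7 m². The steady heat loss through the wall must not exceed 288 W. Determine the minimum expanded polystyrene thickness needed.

Using the resistance-network approach (series):
R_inner film = 1/(h_i·A) = 1/(18.9×38.7) = 0.001367 K/W
R_common brick = L/(kA) = 0.18/(0.616×38.7) = 0.007551 K/W
R_plasterboard = L/(kA) = 0.12/(0.215×38.7) = 0.01442 K/W
Sum of the known resistances R_other = 0.02334 K/W
Required total resistance R_tot = ΔT/Q_allow = 24/288 = 0.08333 K/W
R_expanded polystyrene = R_tot − R_other = 0.05999 K/W
L = R·k·A = 0.05999×0.0341×38.7

L ≈ 79.2 mm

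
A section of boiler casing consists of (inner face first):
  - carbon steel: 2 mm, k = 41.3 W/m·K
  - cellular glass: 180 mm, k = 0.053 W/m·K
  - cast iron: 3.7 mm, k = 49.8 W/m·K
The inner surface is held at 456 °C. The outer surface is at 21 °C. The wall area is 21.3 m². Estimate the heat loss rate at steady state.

Q ≈ 2730 W

Model the wall as resistances in series:
R_carbon steel = L/(kA) = 0.002/(41.3×21.3) = 2.274×10^-6 K/W
R_cellular glass = L/(kA) = 0.18/(0.053×21.3) = 0.1594 K/W
R_cast iron = L/(kA) = 0.0037/(49.8×21.3) = 3.488×10^-6 K/W
R_total = 0.1595 K/W
Q = ΔT / R_total = 435 / 0.1595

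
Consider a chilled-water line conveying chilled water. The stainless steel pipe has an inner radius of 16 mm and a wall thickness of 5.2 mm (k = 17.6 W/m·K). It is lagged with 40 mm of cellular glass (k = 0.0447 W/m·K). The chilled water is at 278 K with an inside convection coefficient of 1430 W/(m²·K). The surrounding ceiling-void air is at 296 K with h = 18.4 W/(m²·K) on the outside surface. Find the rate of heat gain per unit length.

Per-layer cylindrical resistances, series-summed:
R_inner film = 1/(h_i·2πr₁L) = 1/(1430×2π×0.016×1) = 0.006956 K/W
R_stainless steel pipe wall = ln(21.2/16)/(2π×17.6×1) = 0.002545 K/W
R_cellular glass = ln(61.2/21.2)/(2π×0.0447×1) = 3.775 K/W
R_outer film = 1/(h_o·2πr_oL) = 1/(18.4×2π×0.0612×1) = 0.1413 K/W
R_total = 3.926 K/W
Q = ΔT/R_total = 18/3.926

q′ ≈ 4.59 W/m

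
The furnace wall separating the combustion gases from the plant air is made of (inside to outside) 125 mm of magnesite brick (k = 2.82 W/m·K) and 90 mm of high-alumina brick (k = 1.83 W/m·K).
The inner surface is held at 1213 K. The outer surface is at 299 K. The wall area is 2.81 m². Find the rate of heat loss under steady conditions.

Series thermal resistances:
R_magnesite brick = L/(kA) = 0.125/(2.82×2.81) = 0.01577 K/W
R_high-alumina brick = L/(kA) = 0.09/(1.83×2.81) = 0.0175 K/W
R_total = 0.03328 K/W
Q = ΔT / R_total = 914 / 0.03328

Q ≈ 27500 W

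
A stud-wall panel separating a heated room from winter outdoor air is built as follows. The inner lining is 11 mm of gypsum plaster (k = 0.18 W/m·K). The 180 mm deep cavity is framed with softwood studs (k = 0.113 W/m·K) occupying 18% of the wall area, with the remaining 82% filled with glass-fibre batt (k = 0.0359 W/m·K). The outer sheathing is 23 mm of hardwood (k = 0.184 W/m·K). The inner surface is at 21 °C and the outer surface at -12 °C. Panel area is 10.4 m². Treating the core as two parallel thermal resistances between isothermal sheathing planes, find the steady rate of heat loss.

Q ≈ 90.3 W

Sheathing layers in series; stud and cavity paths in parallel between them.
R_inner = 0.011/(0.18×10.4) = 0.005876 K/W
R_stud  = 0.18/(0.113×0.18×10.4) = 0.8509 K/W
R_cav   = 0.18/(0.0359×0.82×10.4) = 0.5879 K/W
1/R_core = 1/R_stud + 1/R_cav → R_core = 0.3477 K/W
R_outer = 0.023/(0.184×10.4) = 0.01202 K/W
R_total = 0.3656 K/W
Q = ΔT/R_total = 33/0.3656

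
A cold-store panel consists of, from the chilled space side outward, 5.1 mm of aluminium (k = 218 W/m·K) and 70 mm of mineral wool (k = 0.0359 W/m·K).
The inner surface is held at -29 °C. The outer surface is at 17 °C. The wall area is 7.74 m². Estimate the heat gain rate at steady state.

Q ≈ 183 W

Series thermal resistances:
R_aluminium = L/(kA) = 0.0051/(218×7.74) = 3.023×10^-6 K/W
R_mineral wool = L/(kA) = 0.07/(0.0359×7.74) = 0.2519 K/W
R_total = 0.2519 K/W
Q = ΔT / R_total = 46 / 0.2519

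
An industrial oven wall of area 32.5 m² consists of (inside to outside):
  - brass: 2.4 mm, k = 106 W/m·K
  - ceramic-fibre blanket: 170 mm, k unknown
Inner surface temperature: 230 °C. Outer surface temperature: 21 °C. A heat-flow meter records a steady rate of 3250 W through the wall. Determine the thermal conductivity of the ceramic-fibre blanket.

Thermal resistances in series:
R_brass = L/(kA) = 0.0024/(106×32.5) = 6.967×10^-7 K/W
Sum of known resistances R_other = 6.967×10^-7 K/W
Total R = ΔT/Q = 209/3250 = 0.06431 K/W
R_ceramic-fibre blanket = R_total − R_other = 0.06431 K/W
k = L/(R·A) = 0.17/(0.06431×32.5)

k ≈ 0.0813 W/(m·K)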